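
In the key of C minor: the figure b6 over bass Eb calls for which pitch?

Cb

Counting 5 letter steps above Eb lands on C; in C minor, that letter is C.
The b6 figure lowers it a semitone, giving Cb.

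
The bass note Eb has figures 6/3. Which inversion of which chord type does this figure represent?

triad, first inversion

Intervals of 6/3 above the bass form a triad; the bass is the third, so this is first inversion.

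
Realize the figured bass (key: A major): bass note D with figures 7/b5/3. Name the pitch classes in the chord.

A third above D in this key is F#.
A fifth above D in this key is A, lowered to Ab by the flat.
A seventh above D in this key is C#.

D, F#, Ab, C#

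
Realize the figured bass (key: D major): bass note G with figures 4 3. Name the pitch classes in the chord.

The written figures 4 3 are shorthand for 6/4/3: the 6 is implied.
A third above G in this key is B.
A fourth above G in this key is C#.
A sixth above G in this key is E.
Together with the bass G, this spells C# half-diminished seventh in second inversion.

G, B, C#, E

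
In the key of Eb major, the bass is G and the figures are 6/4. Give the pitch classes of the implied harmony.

A fourth above G in this key is C.
A sixth above G in this key is Eb.
Together with the bass G, this spells C minor in second inversion.

G, C, Eb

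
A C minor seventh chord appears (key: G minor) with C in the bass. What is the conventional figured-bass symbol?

7

C is the root of C minor seventh, so the chord is in root position.
A seventh chord in root position is figured 7/5/3, conventionally abbreviated 7.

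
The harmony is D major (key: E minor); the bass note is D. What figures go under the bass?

no figures

D is the root of D major, so the chord is in root position.
A triad in root position is figured 5/3, conventionally abbreviated (no figures — root-position triad).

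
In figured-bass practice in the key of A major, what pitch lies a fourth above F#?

B

Counting 3 letter steps above F# lands on B; in A major, that letter is B.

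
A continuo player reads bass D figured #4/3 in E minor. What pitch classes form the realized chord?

The written figures #4/3 are shorthand for 6/4/3: the 6 is implied.
A third above D in this key is F#.
A fourth above D in this key is G, raised to G# by the sharp.
A sixth above D in this key is B.
Together with the bass D, this spells G# half-diminished seventh in second inversion.

D, F#, G#, B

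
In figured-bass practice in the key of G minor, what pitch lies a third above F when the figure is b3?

Counting 2 letter steps above F lands on A; in G minor, that letter is A.
The b3 figure lowers it a semitone, giving Ab.

Ab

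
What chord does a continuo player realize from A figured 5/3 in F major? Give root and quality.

The figures 5/3 indicate a triad in root position.
In root position the bass is the root, so the root is A.
The chord tones are A, C, E, giving A minor.

A minor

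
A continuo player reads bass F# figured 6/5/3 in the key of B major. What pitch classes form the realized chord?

A third above F# in this key is A#.
A fifth above F# in this key is C#.
A sixth above F# in this key is D#.
Together with the bass F#, this spells D# minor seventh in first inversion.

F#, A#, C#, D#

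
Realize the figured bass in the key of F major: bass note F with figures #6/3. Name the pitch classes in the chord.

A third above F in this key is A.
A sixth above F in this key is D, raised to D# by the sharp.

F, A, D#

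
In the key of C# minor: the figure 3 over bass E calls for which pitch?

G#

Counting 2 letter steps above E lands on G; in C# minor, that letter is G#.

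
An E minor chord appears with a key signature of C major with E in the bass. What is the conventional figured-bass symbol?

E is the root of E minor, so the chord is in root position.
A triad in root position is figured 5/3, conventionally abbreviated (no figures — root-position triad).

no figures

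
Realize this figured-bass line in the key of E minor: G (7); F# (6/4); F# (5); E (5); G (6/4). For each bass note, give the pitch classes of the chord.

G, B, D, F# | F#, B, D | F#, A, C | E, G, B | G, C, E

G (7/5/3): G, B, D, F#.
F# (6/4): F#, B, D.
F# (5/3): F#, A, C.
E (5/3): E, G, B.
G (6/4): G, C, E.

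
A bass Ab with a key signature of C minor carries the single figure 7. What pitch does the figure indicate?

G

Counting 6 letter steps above Ab lands on G; in C minor, that letter is G.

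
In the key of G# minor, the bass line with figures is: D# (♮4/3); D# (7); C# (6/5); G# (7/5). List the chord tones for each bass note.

D# (6/♮4/3): D#, F#, G, B.
D# (7/5/3): D#, F#, A#, C#.
C# (6/5/3): C#, E, G#, A#.
G# (7/5/3): G#, B, D#, F#.

D#, F#, G, B | D#, F#, A#, C# | C#, E, G#, A# | G#, B, D#, F#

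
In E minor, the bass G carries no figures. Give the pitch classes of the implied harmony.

G, B, D

An unfigured bass implies 5/3.
A third above G in this key is B.
A fifth above G in this key is D.
Together with the bass G, this spells G major in root position.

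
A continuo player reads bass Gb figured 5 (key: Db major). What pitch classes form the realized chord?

The written figures 5 are shorthand for 5/3: the 3 is implied.
A third above Gb in this key is Bb.
A fifth above Gb in this key is Db.
Together with the bass Gb, this spells Gb major in root position.

Gb, Bb, Db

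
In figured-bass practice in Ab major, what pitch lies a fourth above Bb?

Eb

Counting 3 letter steps above Bb lands on E; in Ab major, that letter is Eb.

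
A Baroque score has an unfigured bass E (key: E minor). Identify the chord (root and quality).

An unfigured bass indicates a triad in root position.
In root position the bass is the root, so the root is E.
The chord tones are E, G, B, giving E minor.

E minor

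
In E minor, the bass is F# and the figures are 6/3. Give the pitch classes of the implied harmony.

F#, A, D

A third above F# in this key is A.
A sixth above F# in this key is D.
Together with the bass F#, this spells D major in first inversion.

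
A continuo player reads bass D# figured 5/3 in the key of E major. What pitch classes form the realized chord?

D#, F#, A

A third above D# in this key is F#.
A fifth above D# in this key is A.
Together with the bass D#, this spells D# diminished in root position.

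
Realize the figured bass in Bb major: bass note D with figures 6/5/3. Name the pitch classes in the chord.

D, F, A, Bb

A third above D in this key is F.
A fifth above D in this key is A.
A sixth above D in this key is Bb.
Together with the bass D, this spells Bb major seventh in first inversion.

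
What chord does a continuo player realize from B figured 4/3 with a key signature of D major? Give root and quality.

The figures 4/3 indicate a seventh chord in second inversion.
In second inversion the root lies a fourth above the bass: a fourth above B in D major is E.
The chord tones are B, D, E, G, giving E minor seventh.

E minor seventh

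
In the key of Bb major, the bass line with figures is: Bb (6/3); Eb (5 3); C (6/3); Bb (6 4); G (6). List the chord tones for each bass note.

Bb (6/3): Bb, D, G.
Eb (5/3): Eb, G, Bb.
C (6/3): C, Eb, A.
Bb (6/4): Bb, Eb, G.
G (6/3): G, Bb, Eb.

Bb, D, G | Eb, G, Bb | C, Eb, A | Bb, Eb, G | G, Bb, Eb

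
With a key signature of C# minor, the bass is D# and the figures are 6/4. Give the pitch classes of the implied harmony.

A fourth above D# in this key is G#.
A sixth above D# in this key is B.
Together with the bass D#, this spells G# minor in second inversion.

D#, G#, B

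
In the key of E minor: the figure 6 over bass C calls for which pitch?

A

Counting 5 letter steps above C lands on A; in E minor, that letter is A.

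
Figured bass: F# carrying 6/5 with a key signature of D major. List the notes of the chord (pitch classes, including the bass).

The written figures 6/5 are shorthand for 6/5/3: the 3 is implied.
A third above F# in this key is A.
A fifth above F# in this key is C#.
A sixth above F# in this key is D.
Together with the bass F#, this spells D major seventh in first inversion.

F#, A, C#, D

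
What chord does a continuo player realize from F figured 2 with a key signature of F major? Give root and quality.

G minor seventh

The figures 2 indicate a seventh chord in third inversion.
In third inversion the root lies a second above the bass: a second above F in F major is G.
The chord tones are F, G, Bb, D, giving G minor seventh.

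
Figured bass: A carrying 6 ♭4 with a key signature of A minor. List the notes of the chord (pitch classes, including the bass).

A fourth above A in this key is D, lowered to Db by the flat.
A sixth above A in this key is F.
Together with the bass A, this spells Db augmented in second inversion.

A, Db, F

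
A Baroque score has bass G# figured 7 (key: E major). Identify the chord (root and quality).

G# minor seventh

The figures 7 indicate a seventh chord in root position.
In root position the bass is the root, so the root is G#.
The chord tones are G#, B, D#, F#, giving G# minor seventh.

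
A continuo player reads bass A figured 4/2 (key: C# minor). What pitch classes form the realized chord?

The written figures 4/2 are shorthand for 6/4/2: the 6 is implied.
A second above A in this key is B.
A fourth above A in this key is D#.
A sixth above A in this key is F#.
Together with the bass A, this spells B dominant seventh in third inversion.

A, B, D#, F#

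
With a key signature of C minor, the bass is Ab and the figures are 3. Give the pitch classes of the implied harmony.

Ab, C, Eb

The written figures 3 are shorthand for 5/3: the 5 is implied.
A third above Ab in this key is C.
A fifth above Ab in this key is Eb.
Together with the bass Ab, this spells Ab major in root position.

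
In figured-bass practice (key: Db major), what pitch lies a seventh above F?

Counting 6 letter steps above F lands on E; in Db major, that letter is Eb.

Eb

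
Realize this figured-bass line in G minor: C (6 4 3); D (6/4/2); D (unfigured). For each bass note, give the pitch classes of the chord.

C (6/4/3): C, Eb, F, A.
D (6/4/2): D, Eb, G, Bb.
D (5/3): D, F, A.

C, Eb, F, A | D, Eb, G, Bb | D, F, A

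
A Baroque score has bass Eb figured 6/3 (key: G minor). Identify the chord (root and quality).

The figures 6/3 indicate a triad in first inversion.
In first inversion the root lies a sixth above the bass: a sixth above Eb in G minor is C.
The chord tones are Eb, G, C, giving C minor.

C minor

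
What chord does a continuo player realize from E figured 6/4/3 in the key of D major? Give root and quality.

A dominant seventh

The figures 6/4/3 indicate a seventh chord in second inversion.
In second inversion the root lies a fourth above the bass: a fourth above E in D major is A.
The chord tones are E, G, A, C#, giving A dominant seventh.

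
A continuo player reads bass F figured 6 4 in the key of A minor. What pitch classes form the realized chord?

A fourth above F in this key is B.
A sixth above F in this key is D.
Together with the bass F, this spells B diminished in second inversion.

F, B, D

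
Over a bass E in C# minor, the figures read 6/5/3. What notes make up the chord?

E, G#, B, C#

A third above E in this key is G#.
A fifth above E in this key is B.
A sixth above E in this key is C#.
Together with the bass E, this spells C# minor seventh in first inversion.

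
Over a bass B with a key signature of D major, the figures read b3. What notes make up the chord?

The written figures b3 are shorthand for 5/3: the 5 is implied.
A third above B in this key is D, lowered to Db by the flat.
A fifth above B in this key is F#.

B, Db, F#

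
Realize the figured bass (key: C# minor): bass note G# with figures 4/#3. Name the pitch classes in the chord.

The written figures 4/#3 are shorthand for 6/4/3: the 6 is implied.
A third above G# in this key is B, raised to B# by the sharp.
A fourth above G# in this key is C#.
A sixth above G# in this key is E.
Together with the bass G#, this spells C# minor-major seventh in second inversion.

G#, B#, C#, E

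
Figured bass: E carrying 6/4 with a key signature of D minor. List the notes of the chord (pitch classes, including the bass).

E, A, C

A fourth above E in this key is A.
A sixth above E in this key is C.
Together with the bass E, this spells A minor in second inversion.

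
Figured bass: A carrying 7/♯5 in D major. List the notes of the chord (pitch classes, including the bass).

A, C#, E#, G

The written figures 7/♯5 are shorthand for 7/5/3: the 3 is implied.
A third above A in this key is C#.
A fifth above A in this key is E, raised to E# by the sharp.
A seventh above A in this key is G.
Together with the bass A, this spells A augmented seventh in root position.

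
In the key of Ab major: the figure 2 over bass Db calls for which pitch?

Counting 1 letter step above Db lands on E; in Ab major, that letter is Eb.

Eb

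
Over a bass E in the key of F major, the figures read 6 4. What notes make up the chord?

A fourth above E in this key is A.
A sixth above E in this key is C.
Together with the bass E, this spells A minor in second inversion.

E, A, C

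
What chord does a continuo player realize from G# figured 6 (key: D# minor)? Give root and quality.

E# diminished

The figures 6 indicate a triad in first inversion.
In first inversion the root lies a sixth above the bass: a sixth above G# in D# minor is E#.
The chord tones are G#, B, E#, giving E# diminished.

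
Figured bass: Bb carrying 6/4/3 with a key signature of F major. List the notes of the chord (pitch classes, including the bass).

Bb, D, E, G

A third above Bb in this key is D.
A fourth above Bb in this key is E.
A sixth above Bb in this key is G.
Together with the bass Bb, this spells E half-diminished seventh in second inversion.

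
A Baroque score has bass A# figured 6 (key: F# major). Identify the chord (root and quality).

The figures 6 indicate a triad in first inversion.
In first inversion the root lies a sixth above the bass: a sixth above A# in F# major is F#.
The chord tones are A#, C#, F#, giving F# major.

F# major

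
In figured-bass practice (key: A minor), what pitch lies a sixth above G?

E

Counting 5 letter steps above G lands on E; in A minor, that letter is E.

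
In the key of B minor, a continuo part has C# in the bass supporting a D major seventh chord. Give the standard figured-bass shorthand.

C# is the seventh of D major seventh, so the chord is in third inversion.
A seventh chord in third inversion is figured 6/4/2, conventionally abbreviated 4/2.

4/2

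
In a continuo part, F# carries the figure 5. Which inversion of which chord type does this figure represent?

5 is shorthand for 5/3.
Intervals of 5/3 above the bass form a triad; the bass is the root, so this is root position.

triad, root position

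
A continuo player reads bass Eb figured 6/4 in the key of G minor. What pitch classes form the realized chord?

A fourth above Eb in this key is A.
A sixth above Eb in this key is C.
Together with the bass Eb, this spells A diminished in second inversion.

Eb, A, C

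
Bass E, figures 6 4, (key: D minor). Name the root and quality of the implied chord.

The figures 6 4 indicate a triad in second inversion.
In second inversion the root lies a fourth above the bass: a fourth above E in D minor is A.
The chord tones are E, A, C, giving A minor.

A minor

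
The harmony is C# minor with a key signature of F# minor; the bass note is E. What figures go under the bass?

6

E is the third of C# minor, so the chord is in first inversion.
A triad in first inversion is figured 6/3, conventionally abbreviated 6.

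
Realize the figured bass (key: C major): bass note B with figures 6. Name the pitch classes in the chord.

The written figures 6 are shorthand for 6/3: the 3 is implied.
A third above B in this key is D.
A sixth above B in this key is G.
Together with the bass B, this spells G major in first inversion.

B, D, G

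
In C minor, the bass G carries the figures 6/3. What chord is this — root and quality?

The figures 6/3 indicate a triad in first inversion.
In first inversion the root lies a sixth above the bass: a sixth above G in C minor is Eb.
The chord tones are G, Bb, Eb, giving Eb major.

Eb major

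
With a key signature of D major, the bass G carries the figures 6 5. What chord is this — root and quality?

E minor seventh

The figures 6 5 indicate a seventh chord in first inversion.
In first inversion the root lies a sixth above the bass: a sixth above G in D major is E.
The chord tones are G, B, D, E, giving E minor seventh.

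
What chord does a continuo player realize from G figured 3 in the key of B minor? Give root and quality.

The figures 3 indicate a triad in root position.
In root position the bass is the root, so the root is G.
The chord tones are G, B, D, giving G major.

G major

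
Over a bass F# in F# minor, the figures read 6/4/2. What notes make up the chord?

A second above F# in this key is G#.
A fourth above F# in this key is B.
A sixth above F# in this key is D.
Together with the bass F#, this spells G# half-diminished seventh in third inversion.

F#, G#, B, D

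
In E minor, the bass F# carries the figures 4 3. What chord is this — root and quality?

B minor seventh

The figures 4 3 indicate a seventh chord in second inversion.
In second inversion the root lies a fourth above the bass: a fourth above F# in E minor is B.
The chord tones are F#, A, B, D, giving B minor seventh.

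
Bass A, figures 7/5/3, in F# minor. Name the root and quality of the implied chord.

The figures 7/5/3 indicate a seventh chord in root position.
In root position the bass is the root, so the root is A.
The chord tones are A, C#, E, G#, giving A major seventh.

A major seventh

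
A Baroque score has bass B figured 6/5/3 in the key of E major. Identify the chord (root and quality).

The figures 6/5/3 indicate a seventh chord in first inversion.
In first inversion the root lies a sixth above the bass: a sixth above B in E major is G#.
The chord tones are B, D#, F#, G#, giving G# minor seventh.

G# minor seventh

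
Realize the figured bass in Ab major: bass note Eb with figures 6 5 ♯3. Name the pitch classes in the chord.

Eb, G#, Bb, C

A third above Eb in this key is G, raised to G# by the sharp.
A fifth above Eb in this key is Bb.
A sixth above Eb in this key is C.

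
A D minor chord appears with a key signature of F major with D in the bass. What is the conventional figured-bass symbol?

D is the root of D minor, so the chord is in root position.
A triad in root position is figured 5/3, conventionally abbreviated (no figures — root-position triad).

no figures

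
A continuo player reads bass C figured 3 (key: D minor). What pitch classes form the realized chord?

The written figures 3 are shorthand for 5/3: the 5 is implied.
A third above C in this key is E.
A fifth above C in this key is G.
Together with the bass C, this spells C major in root position.

C, E, G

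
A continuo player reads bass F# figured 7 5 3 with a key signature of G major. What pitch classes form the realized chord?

A third above F# in this key is A.
A fifth above F# in this key is C.
A seventh above F# in this key is E.
Together with the bass F#, this spells F# half-diminished seventh in root position.

F#, A, C, E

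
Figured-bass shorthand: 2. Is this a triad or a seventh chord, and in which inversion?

2 is shorthand for 6/4/2.
Intervals of 6/4/2 above the bass form a seventh chord; the bass is the seventh, so this is third inversion.

seventh chord, third inversion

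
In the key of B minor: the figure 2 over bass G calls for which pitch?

A

Counting 1 letter step above G lands on A; in B minor, that letter is A.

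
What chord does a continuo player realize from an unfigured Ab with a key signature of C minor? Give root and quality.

Ab major

An unfigured bass indicates a triad in root position.
In root position the bass is the root, so the root is Ab.
The chord tones are Ab, C, Eb, giving Ab major.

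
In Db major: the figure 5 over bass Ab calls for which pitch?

Counting 4 letter steps above Ab lands on E; in Db major, that letter is Eb.

Eb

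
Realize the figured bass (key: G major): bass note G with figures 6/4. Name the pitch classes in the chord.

G, C, E

A fourth above G in this key is C.
A sixth above G in this key is E.
Together with the bass G, this spells C major in second inversion.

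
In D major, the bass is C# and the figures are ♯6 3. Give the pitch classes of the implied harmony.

A third above C# in this key is E.
A sixth above C# in this key is A, raised to A# by the sharp.
Together with the bass C#, this spells A# diminished in first inversion.

C#, E, A#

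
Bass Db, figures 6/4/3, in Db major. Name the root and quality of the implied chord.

The figures 6/4/3 indicate a seventh chord in second inversion.
In second inversion the root lies a fourth above the bass: a fourth above Db in Db major is Gb.
The chord tones are Db, F, Gb, Bb, giving Gb major seventh.

Gb major seventh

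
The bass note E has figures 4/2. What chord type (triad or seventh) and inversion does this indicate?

4/2 is shorthand for 6/4/2.
Intervals of 6/4/2 above the bass form a seventh chord; the bass is the seventh, so this is third inversion.

seventh chord, third inversion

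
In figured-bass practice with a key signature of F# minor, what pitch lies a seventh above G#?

Counting 6 letter steps above G# lands on F; in F# minor, that letter is F#.

F#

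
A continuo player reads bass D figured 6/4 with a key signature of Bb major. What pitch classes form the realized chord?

A fourth above D in this key is G.
A sixth above D in this key is Bb.
Together with the bass D, this spells G minor in second inversion.

D, G, Bb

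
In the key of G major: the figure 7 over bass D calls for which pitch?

Counting 6 letter steps above D lands on C; in G major, that letter is C.

C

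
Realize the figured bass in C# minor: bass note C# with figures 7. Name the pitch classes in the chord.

The written figures 7 are shorthand for 7/5/3: the 5/3 are implied.
A third above C# in this key is E.
A fifth above C# in this key is G#.
A seventh above C# in this key is B.
Together with the bass C#, this spells C# minor seventh in root position.

C#, E, G#, B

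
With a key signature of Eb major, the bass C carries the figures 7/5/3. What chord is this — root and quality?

C minor seventh

The figures 7/5/3 indicate a seventh chord in root position.
In root position the bass is the root, so the root is C.
The chord tones are C, Eb, G, Bb, giving C minor seventh.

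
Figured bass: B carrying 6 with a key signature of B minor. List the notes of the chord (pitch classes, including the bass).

The written figures 6 are shorthand for 6/3: the 3 is implied.
A third above B in this key is D.
A sixth above B in this key is G.
Together with the bass B, this spells G major in first inversion.

B, D, G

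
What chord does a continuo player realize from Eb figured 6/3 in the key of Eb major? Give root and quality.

C minor

The figures 6/3 indicate a triad in first inversion.
In first inversion the root lies a sixth above the bass: a sixth above Eb in Eb major is C.
The chord tones are Eb, G, C, giving C minor.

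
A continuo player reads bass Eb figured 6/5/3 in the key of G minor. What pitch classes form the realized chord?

A third above Eb in this key is G.
A fifth above Eb in this key is Bb.
A sixth above Eb in this key is C.
Together with the bass Eb, this spells C minor seventh in first inversion.

Eb, G, Bb, C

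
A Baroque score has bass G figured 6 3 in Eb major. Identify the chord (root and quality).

The figures 6 3 indicate a triad in first inversion.
In first inversion the root lies a sixth above the bass: a sixth above G in Eb major is Eb.
The chord tones are G, Bb, Eb, giving Eb major.

Eb major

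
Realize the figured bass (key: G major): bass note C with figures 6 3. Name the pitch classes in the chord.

A third above C in this key is E.
A sixth above C in this key is A.
Together with the bass C, this spells A minor in first inversion.

C, E, A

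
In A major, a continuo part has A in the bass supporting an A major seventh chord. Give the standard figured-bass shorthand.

7

A is the root of A major seventh, so the chord is in root position.
A seventh chord in root position is figured 7/5/3, conventionally abbreviated 7.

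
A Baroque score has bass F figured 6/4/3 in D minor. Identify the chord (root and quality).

Bb major seventh

The figures 6/4/3 indicate a seventh chord in second inversion.
In second inversion the root lies a fourth above the bass: a fourth above F in D minor is Bb.
The chord tones are F, A, Bb, D, giving Bb major seventh.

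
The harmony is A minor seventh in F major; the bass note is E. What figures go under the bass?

4/3

E is the fifth of A minor seventh, so the chord is in second inversion.
A seventh chord in second inversion is figured 6/4/3, conventionally abbreviated 4/3.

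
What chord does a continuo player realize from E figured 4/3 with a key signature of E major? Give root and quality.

A major seventh

The figures 4/3 indicate a seventh chord in second inversion.
In second inversion the root lies a fourth above the bass: a fourth above E in E major is A.
The chord tones are E, G#, A, C#, giving A major seventh.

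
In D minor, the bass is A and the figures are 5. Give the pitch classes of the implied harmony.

A, C, E

The written figures 5 are shorthand for 5/3: the 3 is implied.
A third above A in this key is C.
A fifth above A in this key is E.
Together with the bass A, this spells A minor in root position.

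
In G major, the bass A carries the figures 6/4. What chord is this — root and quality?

The figures 6/4 indicate a triad in second inversion.
In second inversion the root lies a fourth above the bass: a fourth above A in G major is D.
The chord tones are A, D, F#, giving D major.

D major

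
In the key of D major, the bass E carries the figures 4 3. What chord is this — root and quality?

A dominant seventh

The figures 4 3 indicate a seventh chord in second inversion.
In second inversion the root lies a fourth above the bass: a fourth above E in D major is A.
The chord tones are E, G, A, C#, giving A dominant seventh.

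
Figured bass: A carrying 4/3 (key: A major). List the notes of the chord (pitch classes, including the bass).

The written figures 4/3 are shorthand for 6/4/3: the 6 is implied.
A third above A in this key is C#.
A fourth above A in this key is D.
A sixth above A in this key is F#.
Together with the bass A, this spells D major seventh in second inversion.

A, C#, D, F#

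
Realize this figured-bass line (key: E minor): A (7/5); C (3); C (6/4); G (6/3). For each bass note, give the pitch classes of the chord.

A (7/5/3): A, C, E, G.
C (5/3): C, E, G.
C (6/4): C, F#, A.
G (6/3): G, B, E.

A, C, E, G | C, E, G | C, F#, A | G, B, E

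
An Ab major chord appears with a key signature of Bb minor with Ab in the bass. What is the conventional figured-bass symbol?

no figures

Ab is the root of Ab major, so the chord is in root position.
A triad in root position is figured 5/3, conventionally abbreviated (no figures — root-position triad).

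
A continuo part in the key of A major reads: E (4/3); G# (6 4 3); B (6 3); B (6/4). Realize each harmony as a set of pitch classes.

E, G#, A, C# | G#, B, C#, E | B, D, G# | B, E, G#

E (6/4/3): E, G#, A, C#.
G# (6/4/3): G#, B, C#, E.
B (6/3): B, D, G#.
B (6/4): B, E, G#.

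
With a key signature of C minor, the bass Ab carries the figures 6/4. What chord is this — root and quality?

D diminished

The figures 6/4 indicate a triad in second inversion.
In second inversion the root lies a fourth above the bass: a fourth above Ab in C minor is D.
The chord tones are Ab, D, F, giving D diminished.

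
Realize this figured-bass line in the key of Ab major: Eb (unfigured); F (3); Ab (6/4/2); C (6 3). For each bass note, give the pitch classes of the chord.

Eb, G, Bb | F, Ab, C | Ab, Bb, Db, F | C, Eb, Ab

Eb (5/3): Eb, G, Bb.
F (5/3): F, Ab, C.
Ab (6/4/2): Ab, Bb, Db, F.
C (6/3): C, Eb, Ab.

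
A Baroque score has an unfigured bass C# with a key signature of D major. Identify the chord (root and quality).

An unfigured bass indicates a triad in root position.
In root position the bass is the root, so the root is C#.
The chord tones are C#, E, G, giving C# diminished.

C# diminished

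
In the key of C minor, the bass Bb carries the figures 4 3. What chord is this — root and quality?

The figures 4 3 indicate a seventh chord in second inversion.
In second inversion the root lies a fourth above the bass: a fourth above Bb in C minor is Eb.
The chord tones are Bb, D, Eb, G, giving Eb major seventh.

Eb major seventh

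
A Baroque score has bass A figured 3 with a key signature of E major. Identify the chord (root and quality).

The figures 3 indicate a triad in root position.
In root position the bass is the root, so the root is A.
The chord tones are A, C#, E, giving A major.

A major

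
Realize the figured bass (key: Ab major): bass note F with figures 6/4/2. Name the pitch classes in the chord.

A second above F in this key is G.
A fourth above F in this key is Bb.
A sixth above F in this key is Db.
Together with the bass F, this spells G half-diminished seventh in third inversion.

F, G, Bb, Db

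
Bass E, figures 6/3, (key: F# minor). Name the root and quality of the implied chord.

C# minor

The figures 6/3 indicate a triad in first inversion.
In first inversion the root lies a sixth above the bass: a sixth above E in F# minor is C#.
The chord tones are E, G#, C#, giving C# minor.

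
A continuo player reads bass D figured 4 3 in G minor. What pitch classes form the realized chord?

The written figures 4 3 are shorthand for 6/4/3: the 6 is implied.
A third above D in this key is F.
A fourth above D in this key is G.
A sixth above D in this key is Bb.
Together with the bass D, this spells G minor seventh in second inversion.

D, F, G, Bb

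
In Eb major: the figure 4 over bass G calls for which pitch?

C

Counting 3 letter steps above G lands on C; in Eb major, that letter is C.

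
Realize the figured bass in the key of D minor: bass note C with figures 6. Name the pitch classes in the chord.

The written figures 6 are shorthand for 6/3: the 3 is implied.
A third above C in this key is E.
A sixth above C in this key is A.
Together with the bass C, this spells A minor in first inversion.

C, E, A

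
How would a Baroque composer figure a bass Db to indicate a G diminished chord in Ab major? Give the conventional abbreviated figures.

6/4

Db is the fifth of G diminished, so the chord is in second inversion.
A triad in second inversion is figured 6/4, conventionally abbreviated 6/4.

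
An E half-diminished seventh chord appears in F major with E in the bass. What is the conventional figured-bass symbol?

7

E is the root of E half-diminished seventh, so the chord is in root position.
A seventh chord in root position is figured 7/5/3, conventionally abbreviated 7.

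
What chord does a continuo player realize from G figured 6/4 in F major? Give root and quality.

The figures 6/4 indicate a triad in second inversion.
In second inversion the root lies a fourth above the bass: a fourth above G in F major is C.
The chord tones are G, C, E, giving C major.

C major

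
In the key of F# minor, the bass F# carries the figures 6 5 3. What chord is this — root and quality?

D major seventh

The figures 6 5 3 indicate a seventh chord in first inversion.
In first inversion the root lies a sixth above the bass: a sixth above F# in F# minor is D.
The chord tones are F#, A, C#, D, giving D major seventh.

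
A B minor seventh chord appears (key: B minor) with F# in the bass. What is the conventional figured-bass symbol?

F# is the fifth of B minor seventh, so the chord is in second inversion.
A seventh chord in second inversion is figured 6/4/3, conventionally abbreviated 4/3.

4/3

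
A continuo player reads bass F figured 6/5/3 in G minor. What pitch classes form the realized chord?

F, A, C, D

A third above F in this key is A.
A fifth above F in this key is C.
A sixth above F in this key is D.
Together with the bass F, this spells D minor seventh in first inversion.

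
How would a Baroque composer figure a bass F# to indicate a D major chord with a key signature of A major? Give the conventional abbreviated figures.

F# is the third of D major, so the chord is in first inversion.
A triad in first inversion is figured 6/3, conventionally abbreviated 6.

6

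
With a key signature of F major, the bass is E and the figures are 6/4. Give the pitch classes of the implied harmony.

A fourth above E in this key is A.
A sixth above E in this key is C.
Together with the bass E, this spells A minor in second inversion.

E, A, C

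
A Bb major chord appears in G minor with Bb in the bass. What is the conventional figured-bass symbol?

Bb is the root of Bb major, so the chord is in root position.
A triad in root position is figured 5/3, conventionally abbreviated (no figures — root-position triad).

no figures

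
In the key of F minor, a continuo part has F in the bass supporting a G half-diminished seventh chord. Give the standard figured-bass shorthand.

4/2

F is the seventh of G half-diminished seventh, so the chord is in third inversion.
A seventh chord in third inversion is figured 6/4/2, conventionally abbreviated 4/2.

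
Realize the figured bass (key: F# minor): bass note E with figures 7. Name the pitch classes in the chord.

E, G#, B, D

The written figures 7 are shorthand for 7/5/3: the 5/3 are implied.
A third above E in this key is G#.
A fifth above E in this key is B.
A seventh above E in this key is D.
Together with the bass E, this spells E dominant seventh in root position.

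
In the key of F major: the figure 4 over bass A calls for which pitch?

Counting 3 letter steps above A lands on D; in F major, that letter is D.

D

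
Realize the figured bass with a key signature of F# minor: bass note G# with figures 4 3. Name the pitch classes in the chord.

G#, B, C#, E

The written figures 4 3 are shorthand for 6/4/3: the 6 is implied.
A third above G# in this key is B.
A fourth above G# in this key is C#.
A sixth above G# in this key is E.
Together with the bass G#, this spells C# minor seventh in second inversion.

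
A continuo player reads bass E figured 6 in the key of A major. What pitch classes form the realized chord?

The written figures 6 are shorthand for 6/3: the 3 is implied.
A third above E in this key is G#.
A sixth above E in this key is C#.
Together with the bass E, this spells C# minor in first inversion.

E, G#, C#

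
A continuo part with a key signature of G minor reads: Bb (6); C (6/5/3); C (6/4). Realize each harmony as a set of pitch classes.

Bb (6/3): Bb, D, G.
C (6/5/3): C, Eb, G, A.
C (6/4): C, F, A.

Bb, D, G | C, Eb, G, A | C, F, A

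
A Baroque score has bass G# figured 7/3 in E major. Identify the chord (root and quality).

G# minor seventh

The figures 7/3 indicate a seventh chord in root position.
In root position the bass is the root, so the root is G#.
The chord tones are G#, B, D#, F#, giving G# minor seventh.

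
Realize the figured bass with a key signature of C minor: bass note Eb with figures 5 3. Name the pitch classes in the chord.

Eb, G, Bb

A third above Eb in this key is G.
A fifth above Eb in this key is Bb.
Together with the bass Eb, this spells Eb major in root position.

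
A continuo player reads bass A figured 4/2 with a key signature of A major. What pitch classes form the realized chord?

A, B, D, F#

The written figures 4/2 are shorthand for 6/4/2: the 6 is implied.
A second above A in this key is B.
A fourth above A in this key is D.
A sixth above A in this key is F#.
Together with the bass A, this spells B minor seventh in third inversion.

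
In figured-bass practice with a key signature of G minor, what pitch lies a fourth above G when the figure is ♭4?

Counting 3 letter steps above G lands on C; in G minor, that letter is C.
The b4 figure lowers it a semitone, giving Cb.

Cb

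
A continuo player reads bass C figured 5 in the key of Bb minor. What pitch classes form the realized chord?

C, Eb, Gb

The written figures 5 are shorthand for 5/3: the 3 is implied.
A third above C in this key is Eb.
A fifth above C in this key is Gb.
Together with the bass C, this spells C diminished in root position.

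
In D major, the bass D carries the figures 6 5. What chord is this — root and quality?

B minor seventh

The figures 6 5 indicate a seventh chord in first inversion.
In first inversion the root lies a sixth above the bass: a sixth above D in D major is B.
The chord tones are D, F#, A, B, giving B minor seventh.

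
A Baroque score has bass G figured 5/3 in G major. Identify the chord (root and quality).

G major

The figures 5/3 indicate a triad in root position.
In root position the bass is the root, so the root is G.
The chord tones are G, B, D, giving G major.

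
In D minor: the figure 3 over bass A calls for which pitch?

C

Counting 2 letter steps above A lands on C; in D minor, that letter is C.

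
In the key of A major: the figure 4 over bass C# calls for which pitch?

F#

Counting 3 letter steps above C# lands on F; in A major, that letter is F#.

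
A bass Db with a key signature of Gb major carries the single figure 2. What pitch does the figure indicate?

Counting 1 letter step above Db lands on E; in Gb major, that letter is Eb.

Eb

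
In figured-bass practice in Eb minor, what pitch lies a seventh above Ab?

Gb

Counting 6 letter steps above Ab lands on G; in Eb minor, that letter is Gb.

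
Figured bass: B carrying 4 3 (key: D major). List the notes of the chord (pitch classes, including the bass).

The written figures 4 3 are shorthand for 6/4/3: the 6 is implied.
A third above B in this key is D.
A fourth above B in this key is E.
A sixth above B in this key is G.
Together with the bass B, this spells E minor seventh in second inversion.

B, D, E, G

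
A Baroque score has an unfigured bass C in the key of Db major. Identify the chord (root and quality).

An unfigured bass indicates a triad in root position.
In root position the bass is the root, so the root is C.
The chord tones are C, Eb, Gb, giving C diminished.

C diminished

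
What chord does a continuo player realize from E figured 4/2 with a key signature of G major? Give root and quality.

F# half-diminished seventh

The figures 4/2 indicate a seventh chord in third inversion.
In third inversion the root lies a second above the bass: a second above E in G major is F#.
The chord tones are E, F#, A, C, giving F# half-diminished seventh.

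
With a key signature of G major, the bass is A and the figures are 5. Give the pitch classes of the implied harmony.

A, C, E

The written figures 5 are shorthand for 5/3: the 3 is implied.
A third above A in this key is C.
A fifth above A in this key is E.
Together with the bass A, this spells A minor in root position.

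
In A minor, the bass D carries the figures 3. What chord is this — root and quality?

D minor

The figures 3 indicate a triad in root position.
In root position the bass is the root, so the root is D.
The chord tones are D, F, A, giving D minor.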